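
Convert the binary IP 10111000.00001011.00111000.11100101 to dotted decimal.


10111000 = 184
00001011 = 11
00111000 = 56
11100101 = 229
IP: 184.11.56.229


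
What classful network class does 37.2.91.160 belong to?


First octet: 37
Binary: 00100101
0xxxxxxx -> Class A (1-126)
Class A, default mask 255.0.0.0 (/8)


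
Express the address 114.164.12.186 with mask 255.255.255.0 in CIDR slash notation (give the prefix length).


Binary: 11111111.11111111.11111111.00000000
Count leading 1s
Prefix: /24


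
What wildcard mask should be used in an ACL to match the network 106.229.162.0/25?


Subnet mask: 255.255.255.128
Wildcard = 255.255.255.255 - subnet mask
255 - 255 = 0
255 - 255 = 0
255 - 255 = 0
255 - 128 = 127
Wildcard: 0.0.0.127


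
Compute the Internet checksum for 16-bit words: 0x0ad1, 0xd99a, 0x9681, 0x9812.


Sum all words (with carry folding):
+ 0x0ad1 = 0x0ad1
+ 0xd99a = 0xe46b
+ 0x9681 = 0x7aed
+ 0x9812 = 0x1300
One's complement: ~0x1300
Checksum = 0xecff


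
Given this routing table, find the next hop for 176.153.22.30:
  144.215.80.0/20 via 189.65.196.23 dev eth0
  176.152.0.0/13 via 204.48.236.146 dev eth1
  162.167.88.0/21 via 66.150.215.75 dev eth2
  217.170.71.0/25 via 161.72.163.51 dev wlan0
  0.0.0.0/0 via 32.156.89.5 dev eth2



Longest prefix match for 176.153.22.30:
  /20 144.215.80.0: no
  /13 176.152.0.0: MATCH
  /21 162.167.88.0: no
  /25 217.170.71.0: no
  /0 0.0.0.0: MATCH
Selected: next-hop 204.48.236.146 via eth1 (matched /13)


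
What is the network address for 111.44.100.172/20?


IP:   01101111.00101100.01100100.10101100
Mask: 11111111.11111111.11110000.00000000
AND operation:
Net:  01101111.00101100.01100000.00000000
Network: 111.44.96.0/20


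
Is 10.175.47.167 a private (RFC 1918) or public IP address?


RFC 1918 private ranges:
  10.0.0.0/8 (10.0.0.0 - 10.255.255.255)
  172.16.0.0/12 (172.16.0.0 - 172.31.255.255)
  192.168.0.0/16 (192.168.0.0 - 192.168.255.255)
Private (in 10.0.0.0/8)


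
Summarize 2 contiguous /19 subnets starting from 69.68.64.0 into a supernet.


Original prefix: /19
Number of subnets: 2 = 2^1
New prefix = 19 - 1 = 18
Supernet: 69.68.64.0/18


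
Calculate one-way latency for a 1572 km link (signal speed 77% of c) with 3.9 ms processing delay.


Speed = 0.77 * 3e5 km/s = 231000 km/s
Propagation delay = 1572 / 231000 = 0.0068 s = 6.8052 ms
Processing delay = 3.9 ms
Total one-way latency = 10.7052 ms


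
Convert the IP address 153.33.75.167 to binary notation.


153 = 10011001
33 = 00100001
75 = 01001011
167 = 10100111
Binary: 10011001.00100001.01001011.10100111


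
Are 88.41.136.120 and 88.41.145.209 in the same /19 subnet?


Mask: 255.255.224.0
88.41.136.120 AND mask = 88.41.128.0
88.41.145.209 AND mask = 88.41.128.0
Yes, same subnet (88.41.128.0)


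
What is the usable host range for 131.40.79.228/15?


Network: 131.40.0.0
Broadcast: 131.41.255.255
First usable = network + 1
Last usable = broadcast - 1
Range: 131.40.0.1 to 131.41.255.254


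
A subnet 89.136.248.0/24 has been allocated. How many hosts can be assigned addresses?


Host bits = 32 - 24 = 8
Total addresses = 2^8 = 256
Usable = total - 2 (network and broadcast)
Usable hosts: 254


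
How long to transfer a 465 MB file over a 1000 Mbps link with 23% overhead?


Effective throughput = 1000 * (1 - 23/100) = 770 Mbps
File size in Mb = 465 * 8 = 3720 Mb
Time = 3720 / 770
Time = 4.8312 seconds


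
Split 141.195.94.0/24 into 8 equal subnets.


New prefix = 24 + 3 = 27
Each subnet has 32 addresses
  141.195.94.0/27
  141.195.94.32/27
  141.195.94.64/27
  141.195.94.96/27
  141.195.94.128/27
  141.195.94.160/27
  141.195.94.192/27
  141.195.94.224/27
Subnets: 141.195.94.0/27, 141.195.94.32/27, 141.195.94.64/27, 141.195.94.96/27, 141.195.94.128/27, 141.195.94.160/27, 141.195.94.192/27, 141.195.94.224/27


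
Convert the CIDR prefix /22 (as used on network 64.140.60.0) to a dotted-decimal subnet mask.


/22 means 22 network bits, 10 host bits
Binary: 11111111111111111111110000000000
Mask: 255.255.252.0


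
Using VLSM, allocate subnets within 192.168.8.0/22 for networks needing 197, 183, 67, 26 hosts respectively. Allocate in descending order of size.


197 hosts -> /24 (254 usable): 192.168.8.0/24
183 hosts -> /24 (254 usable): 192.168.9.0/24
67 hosts -> /25 (126 usable): 192.168.10.0/25
26 hosts -> /27 (30 usable): 192.168.10.128/27
Allocation: 192.168.8.0/24 (197 hosts, 254 usable); 192.168.9.0/24 (183 hosts, 254 usable); 192.168.10.0/25 (67 hosts, 126 usable); 192.168.10.128/27 (26 hosts, 30 usable)


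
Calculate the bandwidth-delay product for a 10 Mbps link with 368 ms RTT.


BDP = bandwidth * RTT
= 10 Mbps * 368 ms
= 10 * 1e6 * 368 / 1000 bits
= 3680000 bits
= 460000 bytes
= 449.2188 KB
BDP = 3680000 bits (460000 bytes)


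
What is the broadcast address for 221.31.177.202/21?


Network: 221.31.176.0/21
Host bits = 11
Set all host bits to 1:
Broadcast: 221.31.183.255


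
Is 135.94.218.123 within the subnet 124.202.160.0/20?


Subnet network: 124.202.160.0
Test IP AND mask: 135.94.208.0
No, 135.94.218.123 is not in 124.202.160.0/20


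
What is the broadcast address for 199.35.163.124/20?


Network: 199.35.160.0/20
Host bits = 12
Set all host bits to 1:
Broadcast: 199.35.175.255


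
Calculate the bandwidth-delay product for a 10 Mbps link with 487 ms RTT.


BDP = bandwidth * RTT
= 10 Mbps * 487 ms
= 10 * 1e6 * 487 / 1000 bits
= 4870000 bits
= 608750 bytes
= 594.4824 KB
BDP = 4870000 bits (608750 bytes)


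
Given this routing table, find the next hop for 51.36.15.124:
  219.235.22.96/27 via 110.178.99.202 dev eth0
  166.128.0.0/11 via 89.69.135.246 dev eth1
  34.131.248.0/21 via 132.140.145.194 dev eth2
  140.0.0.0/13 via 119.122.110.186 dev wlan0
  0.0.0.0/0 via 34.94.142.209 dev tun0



Longest prefix match for 51.36.15.124:
  /27 219.235.22.96: no
  /11 166.128.0.0: no
  /21 34.131.248.0: no
  /13 140.0.0.0: no
  /0 0.0.0.0: MATCH
Selected: next-hop 34.94.142.209 via tun0 (matched /0)


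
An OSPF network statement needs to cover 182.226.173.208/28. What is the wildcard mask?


Subnet mask: 255.255.255.240
Wildcard = 255.255.255.255 - subnet mask
255 - 255 = 0
255 - 255 = 0
255 - 255 = 0
255 - 240 = 15
Wildcard: 0.0.0.15


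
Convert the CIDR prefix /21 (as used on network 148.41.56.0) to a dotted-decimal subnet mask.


/21 means 21 network bits, 11 host bits
Binary: 11111111111111111111100000000000
Mask: 255.255.248.0


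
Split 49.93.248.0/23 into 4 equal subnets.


New prefix = 23 + 2 = 25
Each subnet has 128 addresses
  49.93.248.0/25
  49.93.248.128/25
  49.93.249.0/25
  49.93.249.128/25
Subnets: 49.93.248.0/25, 49.93.248.128/25, 49.93.249.0/25, 49.93.249.128/25


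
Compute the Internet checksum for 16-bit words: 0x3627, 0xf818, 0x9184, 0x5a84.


Sum all words (with carry folding):
+ 0x3627 = 0x3627
+ 0xf818 = 0x2e40
+ 0x9184 = 0xbfc4
+ 0x5a84 = 0x1a49
One's complement: ~0x1a49
Checksum = 0xe5b6


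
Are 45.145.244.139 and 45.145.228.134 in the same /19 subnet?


Mask: 255.255.224.0
45.145.244.139 AND mask = 45.145.224.0
45.145.228.134 AND mask = 45.145.224.0
Yes, same subnet (45.145.224.0)


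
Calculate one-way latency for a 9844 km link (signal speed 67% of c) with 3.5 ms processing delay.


Speed = 0.67 * 3e5 km/s = 201000 km/s
Propagation delay = 9844 / 201000 = 0.049 s = 48.9751 ms
Processing delay = 3.5 ms
Total one-way latency = 52.4751 ms


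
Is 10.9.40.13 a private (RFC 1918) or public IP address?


RFC 1918 private ranges:
  10.0.0.0/8 (10.0.0.0 - 10.255.255.255)
  172.16.0.0/12 (172.16.0.0 - 172.31.255.255)
  192.168.0.0/16 (192.168.0.0 - 192.168.255.255)
Private (in 10.0.0.0/8)


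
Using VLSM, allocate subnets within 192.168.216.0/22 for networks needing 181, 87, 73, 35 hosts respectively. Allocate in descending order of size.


181 hosts -> /24 (254 usable): 192.168.216.0/24
87 hosts -> /25 (126 usable): 192.168.217.0/25
73 hosts -> /25 (126 usable): 192.168.217.128/25
35 hosts -> /26 (62 usable): 192.168.218.0/26
Allocation: 192.168.216.0/24 (181 hosts, 254 usable); 192.168.217.0/25 (87 hosts, 126 usable); 192.168.217.128/25 (73 hosts, 126 usable); 192.168.218.0/26 (35 hosts, 62 usable)


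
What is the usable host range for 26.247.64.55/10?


Network: 26.192.0.0
Broadcast: 26.255.255.255
First usable = network + 1
Last usable = broadcast - 1
Range: 26.192.0.1 to 26.255.255.254


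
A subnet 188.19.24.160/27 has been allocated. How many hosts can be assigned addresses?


Host bits = 32 - 27 = 5
Total addresses = 2^5 = 32
Usable = total - 2 (network and broadcast)
Usable hosts: 30


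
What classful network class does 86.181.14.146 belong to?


First octet: 86
Binary: 01010110
0xxxxxxx -> Class A (1-126)
Class A, default mask 255.0.0.0 (/8)


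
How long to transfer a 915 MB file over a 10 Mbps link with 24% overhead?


Effective throughput = 10 * (1 - 24/100) = 7.6 Mbps
File size in Mb = 915 * 8 = 7320 Mb
Time = 7320 / 7.6
Time = 963.1579 seconds


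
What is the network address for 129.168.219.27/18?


IP:   10000001.10101000.11011011.00011011
Mask: 11111111.11111111.11000000.00000000
AND operation:
Net:  10000001.10101000.11000000.00000000
Network: 129.168.192.0/18


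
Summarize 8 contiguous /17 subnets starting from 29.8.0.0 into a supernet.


Original prefix: /17
Number of subnets: 8 = 2^3
New prefix = 17 - 3 = 14
Supernet: 29.8.0.0/14


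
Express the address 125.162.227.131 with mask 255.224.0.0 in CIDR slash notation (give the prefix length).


Binary: 11111111.11100000.00000000.00000000
Count leading 1s
Prefix: /11


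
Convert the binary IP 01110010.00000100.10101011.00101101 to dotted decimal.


01110010 = 114
00000100 = 4
10101011 = 171
00101101 = 45
IP: 114.4.171.45


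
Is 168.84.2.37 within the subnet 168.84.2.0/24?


Subnet network: 168.84.2.0
Test IP AND mask: 168.84.2.0
Yes, 168.84.2.37 is in 168.84.2.0/24


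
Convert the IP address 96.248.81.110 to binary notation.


96 = 01100000
248 = 11111000
81 = 01010001
110 = 01101110
Binary: 01100000.11111000.01010001.01101110


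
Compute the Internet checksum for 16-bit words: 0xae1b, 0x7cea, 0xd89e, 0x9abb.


Sum all words (with carry folding):
+ 0xae1b = 0xae1b
+ 0x7cea = 0x2b06
+ 0xd89e = 0x03a5
+ 0x9abb = 0x9e60
One's complement: ~0x9e60
Checksum = 0x619f


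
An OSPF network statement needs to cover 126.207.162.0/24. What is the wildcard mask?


Subnet mask: 255.255.255.0
Wildcard = 255.255.255.255 - subnet mask
255 - 255 = 0
255 - 255 = 0
255 - 255 = 0
255 - 0 = 255
Wildcard: 0.0.0.255


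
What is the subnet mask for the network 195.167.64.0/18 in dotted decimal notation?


/18 means 18 network bits, 14 host bits
Binary: 11111111111111111100000000000000
Mask: 255.255.192.0


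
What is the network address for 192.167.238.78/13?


IP:   11000000.10100111.11101110.01001110
Mask: 11111111.11111000.00000000.00000000
AND operation:
Net:  11000000.10100000.00000000.00000000
Network: 192.160.0.0/13


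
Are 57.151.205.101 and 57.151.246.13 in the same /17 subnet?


Mask: 255.255.128.0
57.151.205.101 AND mask = 57.151.128.0
57.151.246.13 AND mask = 57.151.128.0
Yes, same subnet (57.151.128.0)


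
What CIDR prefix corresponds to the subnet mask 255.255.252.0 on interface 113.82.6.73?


Binary: 11111111.11111111.11111100.00000000
Count leading 1s
Prefix: /22


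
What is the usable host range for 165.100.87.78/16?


Network: 165.100.0.0
Broadcast: 165.100.255.255
First usable = network + 1
Last usable = broadcast - 1
Range: 165.100.0.1 to 165.100.255.254


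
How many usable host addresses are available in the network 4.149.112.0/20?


Host bits = 32 - 20 = 12
Total addresses = 2^12 = 4096
Usable = total - 2 (network and broadcast)
Usable hosts: 4094


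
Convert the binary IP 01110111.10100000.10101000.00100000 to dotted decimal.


01110111 = 119
10100000 = 160
10101000 = 168
00100000 = 32
IP: 119.160.168.32


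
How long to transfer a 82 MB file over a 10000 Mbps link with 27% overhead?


Effective throughput = 10000 * (1 - 27/100) = 7300 Mbps
File size in Mb = 82 * 8 = 656 Mb
Time = 656 / 7300
Time = 0.0899 seconds


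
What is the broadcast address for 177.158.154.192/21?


Network: 177.158.152.0/21
Host bits = 11
Set all host bits to 1:
Broadcast: 177.158.159.255


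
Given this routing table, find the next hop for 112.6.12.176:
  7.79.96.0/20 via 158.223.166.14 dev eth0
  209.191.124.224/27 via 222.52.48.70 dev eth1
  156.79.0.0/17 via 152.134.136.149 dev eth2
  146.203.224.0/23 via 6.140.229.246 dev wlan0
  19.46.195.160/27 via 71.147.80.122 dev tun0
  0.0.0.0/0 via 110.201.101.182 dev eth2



Longest prefix match for 112.6.12.176:
  /20 7.79.96.0: no
  /27 209.191.124.224: no
  /17 156.79.0.0: no
  /23 146.203.224.0: no
  /27 19.46.195.160: no
  /0 0.0.0.0: MATCH
Selected: next-hop 110.201.101.182 via eth2 (matched /0)


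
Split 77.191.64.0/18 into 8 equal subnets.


New prefix = 18 + 3 = 21
Each subnet has 2048 addresses
  77.191.64.0/21
  77.191.72.0/21
  77.191.80.0/21
  77.191.88.0/21
  77.191.96.0/21
  77.191.104.0/21
  77.191.112.0/21
  77.191.120.0/21
Subnets: 77.191.64.0/21, 77.191.72.0/21, 77.191.80.0/21, 77.191.88.0/21, 77.191.96.0/21, 77.191.104.0/21, 77.191.112.0/21, 77.191.120.0/21


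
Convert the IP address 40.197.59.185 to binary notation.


40 = 00101000
197 = 11000101
59 = 00111011
185 = 10111001
Binary: 00101000.11000101.00111011.10111001


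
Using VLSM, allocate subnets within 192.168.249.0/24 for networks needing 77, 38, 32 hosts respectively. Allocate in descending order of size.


77 hosts -> /25 (126 usable): 192.168.249.0/25
38 hosts -> /26 (62 usable): 192.168.249.128/26
32 hosts -> /26 (62 usable): 192.168.249.192/26
Allocation: 192.168.249.0/25 (77 hosts, 126 usable); 192.168.249.128/26 (38 hosts, 62 usable); 192.168.249.192/26 (32 hosts, 62 usable)


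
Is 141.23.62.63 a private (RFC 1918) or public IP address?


RFC 1918 private ranges:
  10.0.0.0/8 (10.0.0.0 - 10.255.255.255)
  172.16.0.0/12 (172.16.0.0 - 172.31.255.255)
  192.168.0.0/16 (192.168.0.0 - 192.168.255.255)
Public (not in any RFC 1918 range)


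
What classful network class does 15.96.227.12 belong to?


First octet: 15
Binary: 00001111
0xxxxxxx -> Class A (1-126)
Class A, default mask 255.0.0.0 (/8)


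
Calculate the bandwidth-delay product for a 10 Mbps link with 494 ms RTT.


BDP = bandwidth * RTT
= 10 Mbps * 494 ms
= 10 * 1e6 * 494 / 1000 bits
= 4940000 bits
= 617500 bytes
= 603.0273 KB
BDP = 4940000 bits (617500 bytes)


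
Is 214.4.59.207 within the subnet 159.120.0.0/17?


Subnet network: 159.120.0.0
Test IP AND mask: 214.4.0.0
No, 214.4.59.207 is not in 159.120.0.0/17


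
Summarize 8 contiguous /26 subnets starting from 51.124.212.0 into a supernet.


Original prefix: /26
Number of subnets: 8 = 2^3
New prefix = 26 - 3 = 23
Supernet: 51.124.212.0/23


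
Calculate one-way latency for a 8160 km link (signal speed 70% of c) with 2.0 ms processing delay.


Speed = 0.7 * 3e5 km/s = 210000 km/s
Propagation delay = 8160 / 210000 = 0.0389 s = 38.8571 ms
Processing delay = 2.0 ms
Total one-way latency = 40.8571 ms


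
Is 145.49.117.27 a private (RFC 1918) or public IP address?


RFC 1918 private ranges:
  10.0.0.0/8 (10.0.0.0 - 10.255.255.255)
  172.16.0.0/12 (172.16.0.0 - 172.31.255.255)
  192.168.0.0/16 (192.168.0.0 - 192.168.255.255)
Public (not in any RFC 1918 range)


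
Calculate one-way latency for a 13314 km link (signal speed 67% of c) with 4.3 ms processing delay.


Speed = 0.67 * 3e5 km/s = 201000 km/s
Propagation delay = 13314 / 201000 = 0.0662 s = 66.2388 ms
Processing delay = 4.3 ms
Total one-way latency = 70.5388 ms


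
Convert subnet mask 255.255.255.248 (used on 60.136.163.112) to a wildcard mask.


Subnet mask: 255.255.255.248
Wildcard = 255.255.255.255 - subnet mask
255 - 255 = 0
255 - 255 = 0
255 - 255 = 0
255 - 248 = 7
Wildcard: 0.0.0.7


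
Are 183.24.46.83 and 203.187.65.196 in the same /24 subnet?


Mask: 255.255.255.0
183.24.46.83 AND mask = 183.24.46.0
203.187.65.196 AND mask = 203.187.65.0
No, different subnets (183.24.46.0 vs 203.187.65.0)


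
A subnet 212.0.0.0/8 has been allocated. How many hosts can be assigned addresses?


Host bits = 32 - 8 = 24
Total addresses = 2^24 = 16777216
Usable = total - 2 (network and broadcast)
Usable hosts: 16777214


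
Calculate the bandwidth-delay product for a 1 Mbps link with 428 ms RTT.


BDP = bandwidth * RTT
= 1 Mbps * 428 ms
= 1 * 1e6 * 428 / 1000 bits
= 428000 bits
= 53500 bytes
= 52.2461 KB
BDP = 428000 bits (53500 bytes)


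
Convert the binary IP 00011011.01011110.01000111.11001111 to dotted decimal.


00011011 = 27
01011110 = 94
01000111 = 71
11001111 = 207
IP: 27.94.71.207


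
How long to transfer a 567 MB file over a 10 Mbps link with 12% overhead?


Effective throughput = 10 * (1 - 12/100) = 8.8 Mbps
File size in Mb = 567 * 8 = 4536 Mb
Time = 4536 / 8.8
Time = 515.4545 seconds


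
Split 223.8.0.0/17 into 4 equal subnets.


New prefix = 17 + 2 = 19
Each subnet has 8192 addresses
  223.8.0.0/19
  223.8.32.0/19
  223.8.64.0/19
  223.8.96.0/19
Subnets: 223.8.0.0/19, 223.8.32.0/19, 223.8.64.0/19, 223.8.96.0/19


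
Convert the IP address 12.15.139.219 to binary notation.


12 = 00001100
15 = 00001111
139 = 10001011
219 = 11011011
Binary: 00001100.00001111.10001011.11011011


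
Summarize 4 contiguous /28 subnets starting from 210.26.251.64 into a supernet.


Original prefix: /28
Number of subnets: 4 = 2^2
New prefix = 28 - 2 = 26
Supernet: 210.26.251.64/26


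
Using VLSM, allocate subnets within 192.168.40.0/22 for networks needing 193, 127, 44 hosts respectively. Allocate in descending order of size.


193 hosts -> /24 (254 usable): 192.168.40.0/24
127 hosts -> /24 (254 usable): 192.168.41.0/24
44 hosts -> /26 (62 usable): 192.168.42.0/26
Allocation: 192.168.40.0/24 (193 hosts, 254 usable); 192.168.41.0/24 (127 hosts, 254 usable); 192.168.42.0/26 (44 hosts, 62 usable)


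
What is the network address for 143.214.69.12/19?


IP:   10001111.11010110.01000101.00001100
Mask: 11111111.11111111.11100000.00000000
AND operation:
Net:  10001111.11010110.01000000.00000000
Network: 143.214.64.0/19


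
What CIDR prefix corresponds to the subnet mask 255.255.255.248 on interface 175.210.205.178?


Binary: 11111111.11111111.11111111.11111000
Count leading 1s
Prefix: /29


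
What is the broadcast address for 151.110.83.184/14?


Network: 151.108.0.0/14
Host bits = 18
Set all host bits to 1:
Broadcast: 151.111.255.255


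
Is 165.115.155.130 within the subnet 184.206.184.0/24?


Subnet network: 184.206.184.0
Test IP AND mask: 165.115.155.0
No, 165.115.155.130 is not in 184.206.184.0/24


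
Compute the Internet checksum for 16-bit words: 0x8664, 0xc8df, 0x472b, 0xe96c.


Sum all words (with carry folding):
+ 0x8664 = 0x8664
+ 0xc8df = 0x4f44
+ 0x472b = 0x966f
+ 0xe96c = 0x7fdc
One's complement: ~0x7fdc
Checksum = 0x8023


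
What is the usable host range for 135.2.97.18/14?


Network: 135.0.0.0
Broadcast: 135.3.255.255
First usable = network + 1
Last usable = broadcast - 1
Range: 135.0.0.1 to 135.3.255.254


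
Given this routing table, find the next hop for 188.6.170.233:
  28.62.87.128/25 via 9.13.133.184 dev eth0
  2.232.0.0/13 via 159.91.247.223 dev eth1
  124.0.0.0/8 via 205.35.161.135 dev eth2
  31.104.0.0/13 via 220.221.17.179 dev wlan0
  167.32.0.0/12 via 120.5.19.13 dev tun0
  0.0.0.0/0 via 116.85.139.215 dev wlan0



Longest prefix match for 188.6.170.233:
  /25 28.62.87.128: no
  /13 2.232.0.0: no
  /8 124.0.0.0: no
  /13 31.104.0.0: no
  /12 167.32.0.0: no
  /0 0.0.0.0: MATCH
Selected: next-hop 116.85.139.215 via wlan0 (matched /0)


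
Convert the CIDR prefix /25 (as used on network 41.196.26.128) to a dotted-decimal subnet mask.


/25 means 25 network bits, 7 host bits
Binary: 11111111111111111111111110000000
Mask: 255.255.255.128


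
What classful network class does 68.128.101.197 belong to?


First octet: 68
Binary: 01000100
0xxxxxxx -> Class A (1-126)
Class A, default mask 255.0.0.0 (/8)


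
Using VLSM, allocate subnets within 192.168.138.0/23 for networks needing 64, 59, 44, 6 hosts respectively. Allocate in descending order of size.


64 hosts -> /25 (126 usable): 192.168.138.0/25
59 hosts -> /26 (62 usable): 192.168.138.128/26
44 hosts -> /26 (62 usable): 192.168.138.192/26
6 hosts -> /29 (6 usable): 192.168.139.0/29
Allocation: 192.168.138.0/25 (64 hosts, 126 usable); 192.168.138.128/26 (59 hosts, 62 usable); 192.168.138.192/26 (44 hosts, 62 usable); 192.168.139.0/29 (6 hosts, 6 usable)


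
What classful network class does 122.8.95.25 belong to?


First octet: 122
Binary: 01111010
0xxxxxxx -> Class A (1-126)
Class A, default mask 255.0.0.0 (/8)


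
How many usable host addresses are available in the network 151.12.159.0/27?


Host bits = 32 - 27 = 5
Total addresses = 2^5 = 32
Usable = total - 2 (network and broadcast)
Usable hosts: 30


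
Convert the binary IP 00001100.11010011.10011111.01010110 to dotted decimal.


00001100 = 12
11010011 = 211
10011111 = 159
01010110 = 86
IP: 12.211.159.86


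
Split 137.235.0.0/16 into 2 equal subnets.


New prefix = 16 + 1 = 17
Each subnet has 32768 addresses
  137.235.0.0/17
  137.235.128.0/17
Subnets: 137.235.0.0/17, 137.235.128.0/17


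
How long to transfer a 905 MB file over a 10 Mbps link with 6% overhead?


Effective throughput = 10 * (1 - 6/100) = 9.4 Mbps
File size in Mb = 905 * 8 = 7240 Mb
Time = 7240 / 9.4
Time = 770.2128 seconds


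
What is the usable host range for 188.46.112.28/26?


Network: 188.46.112.0
Broadcast: 188.46.112.63
First usable = network + 1
Last usable = broadcast - 1
Range: 188.46.112.1 to 188.46.112.62


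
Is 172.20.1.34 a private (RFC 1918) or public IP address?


RFC 1918 private ranges:
  10.0.0.0/8 (10.0.0.0 - 10.255.255.255)
  172.16.0.0/12 (172.16.0.0 - 172.31.255.255)
  192.168.0.0/16 (192.168.0.0 - 192.168.255.255)
Private (in 172.16.0.0/12)


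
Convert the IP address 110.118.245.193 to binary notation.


110 = 01101110
118 = 01110110
245 = 11110101
193 = 11000001
Binary: 01101110.01110110.11110101.11000001


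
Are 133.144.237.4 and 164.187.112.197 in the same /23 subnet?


Mask: 255.255.254.0
133.144.237.4 AND mask = 133.144.236.0
164.187.112.197 AND mask = 164.187.112.0
No, different subnets (133.144.236.0 vs 164.187.112.0)


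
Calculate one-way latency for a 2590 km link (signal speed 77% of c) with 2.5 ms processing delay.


Speed = 0.77 * 3e5 km/s = 231000 km/s
Propagation delay = 2590 / 231000 = 0.0112 s = 11.2121 ms
Processing delay = 2.5 ms
Total one-way latency = 13.7121 ms


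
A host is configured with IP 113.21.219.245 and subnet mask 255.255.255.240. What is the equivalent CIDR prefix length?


Binary: 11111111.11111111.11111111.11110000
Count leading 1s
Prefix: /28


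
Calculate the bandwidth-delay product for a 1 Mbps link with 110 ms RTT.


BDP = bandwidth * RTT
= 1 Mbps * 110 ms
= 1 * 1e6 * 110 / 1000 bits
= 110000 bits
= 13750 bytes
= 13.4277 KB
BDP = 110000 bits (13750 bytes)


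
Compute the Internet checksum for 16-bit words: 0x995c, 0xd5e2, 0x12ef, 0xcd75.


Sum all words (with carry folding):
+ 0x995c = 0x995c
+ 0xd5e2 = 0x6f3f
+ 0x12ef = 0x822e
+ 0xcd75 = 0x4fa4
One's complement: ~0x4fa4
Checksum = 0xb05b


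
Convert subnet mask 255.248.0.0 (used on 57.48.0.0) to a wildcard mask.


Subnet mask: 255.248.0.0
Wildcard = 255.255.255.255 - subnet mask
255 - 255 = 0
255 - 248 = 7
255 - 0 = 255
255 - 0 = 255
Wildcard: 0.7.255.255


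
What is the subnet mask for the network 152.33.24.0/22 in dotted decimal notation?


/22 means 22 network bits, 10 host bits
Binary: 11111111111111111111110000000000
Mask: 255.255.252.0


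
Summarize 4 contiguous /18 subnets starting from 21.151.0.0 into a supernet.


Original prefix: /18
Number of subnets: 4 = 2^2
New prefix = 18 - 2 = 16
Supernet: 21.151.0.0/16


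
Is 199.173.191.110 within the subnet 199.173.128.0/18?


Subnet network: 199.173.128.0
Test IP AND mask: 199.173.128.0
Yes, 199.173.191.110 is in 199.173.128.0/18


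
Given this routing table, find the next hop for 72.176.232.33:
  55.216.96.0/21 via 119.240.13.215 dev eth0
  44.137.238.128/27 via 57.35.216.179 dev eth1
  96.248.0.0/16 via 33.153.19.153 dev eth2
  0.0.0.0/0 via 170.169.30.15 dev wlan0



Longest prefix match for 72.176.232.33:
  /21 55.216.96.0: no
  /27 44.137.238.128: no
  /16 96.248.0.0: no
  /0 0.0.0.0: MATCH
Selected: next-hop 170.169.30.15 via wlan0 (matched /0)


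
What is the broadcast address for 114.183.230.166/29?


Network: 114.183.230.160/29
Host bits = 3
Set all host bits to 1:
Broadcast: 114.183.230.167


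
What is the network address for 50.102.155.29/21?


IP:   00110010.01100110.10011011.00011101
Mask: 11111111.11111111.11111000.00000000
AND operation:
Net:  00110010.01100110.10011000.00000000
Network: 50.102.152.0/21


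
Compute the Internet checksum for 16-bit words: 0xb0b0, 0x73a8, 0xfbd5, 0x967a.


Sum all words (with carry folding):
+ 0xb0b0 = 0xb0b0
+ 0x73a8 = 0x2459
+ 0xfbd5 = 0x202f
+ 0x967a = 0xb6a9
One's complement: ~0xb6a9
Checksum = 0x4956


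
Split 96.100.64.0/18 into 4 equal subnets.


New prefix = 18 + 2 = 20
Each subnet has 4096 addresses
  96.100.64.0/20
  96.100.80.0/20
  96.100.96.0/20
  96.100.112.0/20
Subnets: 96.100.64.0/20, 96.100.80.0/20, 96.100.96.0/20, 96.100.112.0/20


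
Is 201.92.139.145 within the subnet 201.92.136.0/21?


Subnet network: 201.92.136.0
Test IP AND mask: 201.92.136.0
Yes, 201.92.139.145 is in 201.92.136.0/21


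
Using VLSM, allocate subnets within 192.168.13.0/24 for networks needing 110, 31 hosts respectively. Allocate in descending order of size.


110 hosts -> /25 (126 usable): 192.168.13.0/25
31 hosts -> /26 (62 usable): 192.168.13.128/26
Allocation: 192.168.13.0/25 (110 hosts, 126 usable); 192.168.13.128/26 (31 hosts, 62 usable)


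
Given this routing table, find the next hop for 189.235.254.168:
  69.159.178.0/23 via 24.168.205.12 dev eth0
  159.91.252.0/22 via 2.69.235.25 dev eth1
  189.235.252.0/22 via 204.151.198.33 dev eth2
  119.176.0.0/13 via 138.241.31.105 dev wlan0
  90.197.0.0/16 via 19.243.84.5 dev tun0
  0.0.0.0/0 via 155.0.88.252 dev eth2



Longest prefix match for 189.235.254.168:
  /23 69.159.178.0: no
  /22 159.91.252.0: no
  /22 189.235.252.0: MATCH
  /13 119.176.0.0: no
  /16 90.197.0.0: no
  /0 0.0.0.0: MATCH
Selected: next-hop 204.151.198.33 via eth2 (matched /22)


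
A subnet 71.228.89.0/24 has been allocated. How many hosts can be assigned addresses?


Host bits = 32 - 24 = 8
Total addresses = 2^8 = 256
Usable = total - 2 (network and broadcast)
Usable hosts: 254


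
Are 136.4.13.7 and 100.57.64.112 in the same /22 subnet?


Mask: 255.255.252.0
136.4.13.7 AND mask = 136.4.12.0
100.57.64.112 AND mask = 100.57.64.0
No, different subnets (136.4.12.0 vs 100.57.64.0)


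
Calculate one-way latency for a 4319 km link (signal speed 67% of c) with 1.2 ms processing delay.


Speed = 0.67 * 3e5 km/s = 201000 km/s
Propagation delay = 4319 / 201000 = 0.0215 s = 21.4876 ms
Processing delay = 1.2 ms
Total one-way latency = 22.6876 ms


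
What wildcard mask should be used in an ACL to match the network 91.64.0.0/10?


Subnet mask: 255.192.0.0
Wildcard = 255.255.255.255 - subnet mask
255 - 255 = 0
255 - 192 = 63
255 - 0 = 255
255 - 0 = 255
Wildcard: 0.63.255.255


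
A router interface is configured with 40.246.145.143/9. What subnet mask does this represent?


/9 means 9 network bits, 23 host bits
Binary: 11111111100000000000000000000000
Mask: 255.128.0.0


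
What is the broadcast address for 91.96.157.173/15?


Network: 91.96.0.0/15
Host bits = 17
Set all host bits to 1:
Broadcast: 91.97.255.255


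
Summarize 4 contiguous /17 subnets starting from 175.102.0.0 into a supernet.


Original prefix: /17
Number of subnets: 4 = 2^2
New prefix = 17 - 2 = 15
Supernet: 175.102.0.0/15


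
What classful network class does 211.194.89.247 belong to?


First octet: 211
Binary: 11010011
110xxxxx -> Class C (192-223)
Class C, default mask 255.255.255.0 (/24)


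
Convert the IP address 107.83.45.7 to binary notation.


107 = 01101011
83 = 01010011
45 = 00101101
7 = 00000111
Binary: 01101011.01010011.00101101.00000111


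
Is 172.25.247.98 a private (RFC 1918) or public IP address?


RFC 1918 private ranges:
  10.0.0.0/8 (10.0.0.0 - 10.255.255.255)
  172.16.0.0/12 (172.16.0.0 - 172.31.255.255)
  192.168.0.0/16 (192.168.0.0 - 192.168.255.255)
Private (in 172.16.0.0/12)


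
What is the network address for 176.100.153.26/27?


IP:   10110000.01100100.10011001.00011010
Mask: 11111111.11111111.11111111.11100000
AND operation:
Net:  10110000.01100100.10011001.00000000
Network: 176.100.153.0/27


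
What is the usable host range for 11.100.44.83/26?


Network: 11.100.44.64
Broadcast: 11.100.44.127
First usable = network + 1
Last usable = broadcast - 1
Range: 11.100.44.65 to 11.100.44.126


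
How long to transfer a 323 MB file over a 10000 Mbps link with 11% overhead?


Effective throughput = 10000 * (1 - 11/100) = 8900 Mbps
File size in Mb = 323 * 8 = 2584 Mb
Time = 2584 / 8900
Time = 0.2903 seconds


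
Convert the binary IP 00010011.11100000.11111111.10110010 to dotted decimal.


00010011 = 19
11100000 = 224
11111111 = 255
10110010 = 178
IP: 19.224.255.178


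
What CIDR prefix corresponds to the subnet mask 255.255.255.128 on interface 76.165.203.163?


Binary: 11111111.11111111.11111111.10000000
Count leading 1s
Prefix: /25


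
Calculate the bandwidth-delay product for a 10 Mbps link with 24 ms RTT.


BDP = bandwidth * RTT
= 10 Mbps * 24 ms
= 10 * 1e6 * 24 / 1000 bits
= 240000 bits
= 30000 bytes
= 29.2969 KB
BDP = 240000 bits (30000 bytes)


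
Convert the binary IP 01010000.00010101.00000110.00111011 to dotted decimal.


01010000 = 80
00010101 = 21
00000110 = 6
00111011 = 59
IP: 80.21.6.59


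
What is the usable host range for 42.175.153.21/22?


Network: 42.175.152.0
Broadcast: 42.175.155.255
First usable = network + 1
Last usable = broadcast - 1
Range: 42.175.152.1 to 42.175.155.254


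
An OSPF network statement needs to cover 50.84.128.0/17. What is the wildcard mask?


Subnet mask: 255.255.128.0
Wildcard = 255.255.255.255 - subnet mask
255 - 255 = 0
255 - 255 = 0
255 - 128 = 127
255 - 0 = 255
Wildcard: 0.0.127.255


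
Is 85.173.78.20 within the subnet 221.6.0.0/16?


Subnet network: 221.6.0.0
Test IP AND mask: 85.173.0.0
No, 85.173.78.20 is not in 221.6.0.0/16


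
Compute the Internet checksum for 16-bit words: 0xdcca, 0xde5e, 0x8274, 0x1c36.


Sum all words (with carry folding):
+ 0xdcca = 0xdcca
+ 0xde5e = 0xbb29
+ 0x8274 = 0x3d9e
+ 0x1c36 = 0x59d4
One's complement: ~0x59d4
Checksum = 0xa62b


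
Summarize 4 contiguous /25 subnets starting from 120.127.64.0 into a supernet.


Original prefix: /25
Number of subnets: 4 = 2^2
New prefix = 25 - 2 = 23
Supernet: 120.127.64.0/23


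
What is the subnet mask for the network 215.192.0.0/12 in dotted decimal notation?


/12 means 12 network bits, 20 host bits
Binary: 11111111111100000000000000000000
Mask: 255.240.0.0


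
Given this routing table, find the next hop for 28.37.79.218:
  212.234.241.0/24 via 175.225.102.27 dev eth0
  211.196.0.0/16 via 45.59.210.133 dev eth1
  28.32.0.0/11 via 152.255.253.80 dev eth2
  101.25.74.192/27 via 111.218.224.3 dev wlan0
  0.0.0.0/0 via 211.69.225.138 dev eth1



Longest prefix match for 28.37.79.218:
  /24 212.234.241.0: no
  /16 211.196.0.0: no
  /11 28.32.0.0: MATCH
  /27 101.25.74.192: no
  /0 0.0.0.0: MATCH
Selected: next-hop 152.255.253.80 via eth2 (matched /11)


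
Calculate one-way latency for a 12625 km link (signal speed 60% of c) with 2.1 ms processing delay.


Speed = 0.6 * 3e5 km/s = 180000 km/s
Propagation delay = 12625 / 180000 = 0.0701 s = 70.1389 ms
Processing delay = 2.1 ms
Total one-way latency = 72.2389 ms


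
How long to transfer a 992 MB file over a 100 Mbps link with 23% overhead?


Effective throughput = 100 * (1 - 23/100) = 77 Mbps
File size in Mb = 992 * 8 = 7936 Mb
Time = 7936 / 77
Time = 103.0649 seconds


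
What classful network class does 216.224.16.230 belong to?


First octet: 216
Binary: 11011000
110xxxxx -> Class C (192-223)
Class C, default mask 255.255.255.0 (/24)


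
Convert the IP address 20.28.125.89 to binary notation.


20 = 00010100
28 = 00011100
125 = 01111101
89 = 01011001
Binary: 00010100.00011100.01111101.01011001


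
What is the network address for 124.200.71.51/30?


IP:   01111100.11001000.01000111.00110011
Mask: 11111111.11111111.11111111.11111100
AND operation:
Net:  01111100.11001000.01000111.00110000
Network: 124.200.71.48/30


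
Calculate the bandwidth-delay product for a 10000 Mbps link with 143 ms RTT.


BDP = bandwidth * RTT
= 10000 Mbps * 143 ms
= 10000 * 1e6 * 143 / 1000 bits
= 1430000000 bits
= 178750000 bytes
= 174560.5469 KB
BDP = 1430000000 bits (178750000 bytes)


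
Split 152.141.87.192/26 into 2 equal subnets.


New prefix = 26 + 1 = 27
Each subnet has 32 addresses
  152.141.87.192/27
  152.141.87.224/27
Subnets: 152.141.87.192/27, 152.141.87.224/27


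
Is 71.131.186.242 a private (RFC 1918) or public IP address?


RFC 1918 private ranges:
  10.0.0.0/8 (10.0.0.0 - 10.255.255.255)
  172.16.0.0/12 (172.16.0.0 - 172.31.255.255)
  192.168.0.0/16 (192.168.0.0 - 192.168.255.255)
Public (not in any RFC 1918 range)


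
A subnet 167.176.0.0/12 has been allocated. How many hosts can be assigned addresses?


Host bits = 32 - 12 = 20
Total addresses = 2^20 = 1048576
Usable = total - 2 (network and broadcast)
Usable hosts: 1048574


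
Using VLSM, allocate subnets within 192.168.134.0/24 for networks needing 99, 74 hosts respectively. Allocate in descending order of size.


99 hosts -> /25 (126 usable): 192.168.134.0/25
74 hosts -> /25 (126 usable): 192.168.134.128/25
Allocation: 192.168.134.0/25 (99 hosts, 126 usable); 192.168.134.128/25 (74 hosts, 126 usable)


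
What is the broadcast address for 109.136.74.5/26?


Network: 109.136.74.0/26
Host bits = 6
Set all host bits to 1:
Broadcast: 109.136.74.63


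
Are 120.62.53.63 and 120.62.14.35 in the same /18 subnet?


Mask: 255.255.192.0
120.62.53.63 AND mask = 120.62.0.0
120.62.14.35 AND mask = 120.62.0.0
Yes, same subnet (120.62.0.0)


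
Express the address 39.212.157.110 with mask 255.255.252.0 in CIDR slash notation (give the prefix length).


Binary: 11111111.11111111.11111100.00000000
Count leading 1s
Prefix: /22


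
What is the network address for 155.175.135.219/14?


IP:   10011011.10101111.10000111.11011011
Mask: 11111111.11111100.00000000.00000000
AND operation:
Net:  10011011.10101100.00000000.00000000
Network: 155.172.0.0/14


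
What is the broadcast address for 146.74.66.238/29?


Network: 146.74.66.232/29
Host bits = 3
Set all host bits to 1:
Broadcast: 146.74.66.239


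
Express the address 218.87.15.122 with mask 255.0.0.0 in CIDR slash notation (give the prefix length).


Binary: 11111111.00000000.00000000.00000000
Count leading 1s
Prefix: /8


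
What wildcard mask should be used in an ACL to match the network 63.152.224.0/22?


Subnet mask: 255.255.252.0
Wildcard = 255.255.255.255 - subnet mask
255 - 255 = 0
255 - 255 = 0
255 - 252 = 3
255 - 0 = 255
Wildcard: 0.0.3.255


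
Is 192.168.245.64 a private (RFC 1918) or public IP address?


RFC 1918 private ranges:
  10.0.0.0/8 (10.0.0.0 - 10.255.255.255)
  172.16.0.0/12 (172.16.0.0 - 172.31.255.255)
  192.168.0.0/16 (192.168.0.0 - 192.168.255.255)
Private (in 192.168.0.0/16)


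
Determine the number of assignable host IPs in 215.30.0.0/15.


Host bits = 32 - 15 = 17
Total addresses = 2^17 = 131072
Usable = total - 2 (network and broadcast)
Usable hosts: 131070


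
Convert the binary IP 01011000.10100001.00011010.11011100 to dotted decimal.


01011000 = 88
10100001 = 161
00011010 = 26
11011100 = 220
IP: 88.161.26.220


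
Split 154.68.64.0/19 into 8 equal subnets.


New prefix = 19 + 3 = 22
Each subnet has 1024 addresses
  154.68.64.0/22
  154.68.68.0/22
  154.68.72.0/22
  154.68.76.0/22
  154.68.80.0/22
  154.68.84.0/22
  154.68.88.0/22
  154.68.92.0/22
Subnets: 154.68.64.0/22, 154.68.68.0/22, 154.68.72.0/22, 154.68.76.0/22, 154.68.80.0/22, 154.68.84.0/22, 154.68.88.0/22, 154.68.92.0/22


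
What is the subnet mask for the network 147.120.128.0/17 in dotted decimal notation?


/17 means 17 network bits, 15 host bits
Binary: 11111111111111111000000000000000
Mask: 255.255.128.0


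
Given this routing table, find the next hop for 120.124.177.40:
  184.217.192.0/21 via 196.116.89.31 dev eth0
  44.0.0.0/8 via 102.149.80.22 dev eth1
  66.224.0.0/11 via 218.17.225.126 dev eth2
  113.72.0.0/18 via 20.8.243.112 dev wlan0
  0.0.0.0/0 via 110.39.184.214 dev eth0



Longest prefix match for 120.124.177.40:
  /21 184.217.192.0: no
  /8 44.0.0.0: no
  /11 66.224.0.0: no
  /18 113.72.0.0: no
  /0 0.0.0.0: MATCH
Selected: next-hop 110.39.184.214 via eth0 (matched /0)


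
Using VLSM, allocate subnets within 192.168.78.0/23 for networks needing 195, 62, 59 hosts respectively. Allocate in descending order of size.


195 hosts -> /24 (254 usable): 192.168.78.0/24
62 hosts -> /26 (62 usable): 192.168.79.0/26
59 hosts -> /26 (62 usable): 192.168.79.64/26
Allocation: 192.168.78.0/24 (195 hosts, 254 usable); 192.168.79.0/26 (62 hosts, 62 usable); 192.168.79.64/26 (59 hosts, 62 usable)


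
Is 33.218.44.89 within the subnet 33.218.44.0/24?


Subnet network: 33.218.44.0
Test IP AND mask: 33.218.44.0
Yes, 33.218.44.89 is in 33.218.44.0/24


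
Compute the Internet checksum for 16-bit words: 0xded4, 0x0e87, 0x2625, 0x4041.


Sum all words (with carry folding):
+ 0xded4 = 0xded4
+ 0x0e87 = 0xed5b
+ 0x2625 = 0x1381
+ 0x4041 = 0x53c2
One's complement: ~0x53c2
Checksum = 0xac3d


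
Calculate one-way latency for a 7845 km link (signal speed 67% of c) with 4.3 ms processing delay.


Speed = 0.67 * 3e5 km/s = 201000 km/s
Propagation delay = 7845 / 201000 = 0.039 s = 39.0299 ms
Processing delay = 4.3 ms
Total one-way latency = 43.3299 ms


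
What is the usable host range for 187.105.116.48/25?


Network: 187.105.116.0
Broadcast: 187.105.116.127
First usable = network + 1
Last usable = broadcast - 1
Range: 187.105.116.1 to 187.105.116.126


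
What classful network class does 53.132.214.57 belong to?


First octet: 53
Binary: 00110101
0xxxxxxx -> Class A (1-126)
Class A, default mask 255.0.0.0 (/8)


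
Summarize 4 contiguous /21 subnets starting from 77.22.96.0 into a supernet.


Original prefix: /21
Number of subnets: 4 = 2^2
New prefix = 21 - 2 = 19
Supernet: 77.22.96.0/19


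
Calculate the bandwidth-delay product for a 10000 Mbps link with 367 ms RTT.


BDP = bandwidth * RTT
= 10000 Mbps * 367 ms
= 10000 * 1e6 * 367 / 1000 bits
= 3670000000 bits
= 458750000 bytes
= 447998.0469 KB
BDP = 3670000000 bits (458750000 bytes)


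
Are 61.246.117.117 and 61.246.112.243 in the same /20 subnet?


Mask: 255.255.240.0
61.246.117.117 AND mask = 61.246.112.0
61.246.112.243 AND mask = 61.246.112.0
Yes, same subnet (61.246.112.0)


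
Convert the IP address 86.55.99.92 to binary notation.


86 = 01010110
55 = 00110111
99 = 01100011
92 = 01011100
Binary: 01010110.00110111.01100011.01011100


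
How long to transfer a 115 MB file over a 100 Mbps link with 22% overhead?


Effective throughput = 100 * (1 - 22/100) = 78 Mbps
File size in Mb = 115 * 8 = 920 Mb
Time = 920 / 78
Time = 11.7949 seconds
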